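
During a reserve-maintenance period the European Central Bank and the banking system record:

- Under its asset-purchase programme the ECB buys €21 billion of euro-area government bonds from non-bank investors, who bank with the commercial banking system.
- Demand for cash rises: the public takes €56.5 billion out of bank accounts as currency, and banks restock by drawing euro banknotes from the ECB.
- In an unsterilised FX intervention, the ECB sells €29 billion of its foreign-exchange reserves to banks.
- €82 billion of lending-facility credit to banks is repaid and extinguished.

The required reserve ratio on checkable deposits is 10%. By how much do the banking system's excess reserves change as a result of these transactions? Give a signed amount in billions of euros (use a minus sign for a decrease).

-€142.95 billion

Asset purchase (from non-banks) €21 billion: reserves +€21B, deposits +€21B.
Currency withdrawal €56.5 billion: reserves −€56.5B, deposits −€56.5B.
FX sale €29 billion: reserves −€29B, deposits 0.
Discount-window repayment €82 billion: reserves −€82B, deposits 0.
Totals: Δreserves = −€146.5B, Δdeposits = −€35.5B.
Δrequired reserves = 10% × −€35.5B = −€3.55B.
Δexcess reserves = Δreserves − Δrequired = −€146.5B − (−€3.55B) = -€142.95 billion.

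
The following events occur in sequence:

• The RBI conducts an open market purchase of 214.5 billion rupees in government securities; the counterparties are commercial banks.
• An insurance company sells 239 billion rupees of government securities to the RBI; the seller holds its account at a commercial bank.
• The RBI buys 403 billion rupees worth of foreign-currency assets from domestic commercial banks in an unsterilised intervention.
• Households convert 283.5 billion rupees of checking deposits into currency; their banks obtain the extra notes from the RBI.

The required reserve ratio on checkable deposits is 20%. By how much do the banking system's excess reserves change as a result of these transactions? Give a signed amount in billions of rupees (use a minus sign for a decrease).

OMO purchase (from banks) 214.5 billion rupees: reserves +214.5B, deposits 0.
Asset purchase (from non-banks) 239 billion rupees: reserves +239B, deposits +239B.
FX purchase 403 billion rupees: reserves +403B, deposits 0.
Currency withdrawal 283.5 billion rupees: reserves −283.5B, deposits −283.5B.
Totals: Δreserves = +573B, Δdeposits = −44.5B.
Δrequired reserves = 20% × −44.5B = −8.9B.
Δexcess reserves = Δreserves − Δrequired = +573B − (−8.9B) = +581.9 billion.

+581.9 billion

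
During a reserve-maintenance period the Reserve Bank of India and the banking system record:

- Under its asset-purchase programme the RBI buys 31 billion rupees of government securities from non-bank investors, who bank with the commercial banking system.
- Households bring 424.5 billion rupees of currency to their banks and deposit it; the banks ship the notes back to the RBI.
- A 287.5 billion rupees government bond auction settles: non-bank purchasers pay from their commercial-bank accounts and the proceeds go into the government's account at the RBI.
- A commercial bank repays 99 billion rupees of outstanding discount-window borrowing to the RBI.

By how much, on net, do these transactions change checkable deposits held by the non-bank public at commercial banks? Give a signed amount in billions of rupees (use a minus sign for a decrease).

Asset purchase (from non-banks) 31 billion rupees: non-bank counterparties' bank balances rise → +31B.
Currency deposit 424.5 billion rupees: non-bank counterparties' bank balances rise → +424.5B.
Government account inflow 287.5 billion rupees: non-bank counterparties' bank balances fall → −287.5B.
Discount-window repayment 99 billion rupees: the counterparty is a bank, so public deposits are unchanged → 0.
Net: 31 + 424.5 − 287.5 + 0 = +168 billion.

+168 billion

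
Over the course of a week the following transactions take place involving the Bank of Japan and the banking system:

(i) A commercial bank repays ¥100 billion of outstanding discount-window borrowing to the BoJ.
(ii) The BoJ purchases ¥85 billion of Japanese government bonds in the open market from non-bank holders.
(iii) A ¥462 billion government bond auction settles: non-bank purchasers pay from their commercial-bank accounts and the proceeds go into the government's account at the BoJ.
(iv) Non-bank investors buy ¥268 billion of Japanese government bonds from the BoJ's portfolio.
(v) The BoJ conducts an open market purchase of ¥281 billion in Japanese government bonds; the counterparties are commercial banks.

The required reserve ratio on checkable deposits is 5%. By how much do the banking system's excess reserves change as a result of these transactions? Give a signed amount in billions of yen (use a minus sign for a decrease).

-¥431.75 billion

Discount-window repayment ¥100 billion: reserves −¥100B, deposits 0.
Asset purchase (from non-banks) ¥85 billion: reserves +¥85B, deposits +¥85B.
Government account inflow ¥462 billion: reserves −¥462B, deposits −¥462B.
Asset sale (to non-banks) ¥268 billion: reserves −¥268B, deposits −¥268B.
OMO purchase (from banks) ¥281 billion: reserves +¥281B, deposits 0.
Totals: Δreserves = −¥464B, Δdeposits = −¥645B.
Δrequired reserves = 5% × −¥645B = −¥32.25B.
Δexcess reserves = Δreserves − Δrequired = −¥464B − (−¥32.25B) = -¥431.75 billion.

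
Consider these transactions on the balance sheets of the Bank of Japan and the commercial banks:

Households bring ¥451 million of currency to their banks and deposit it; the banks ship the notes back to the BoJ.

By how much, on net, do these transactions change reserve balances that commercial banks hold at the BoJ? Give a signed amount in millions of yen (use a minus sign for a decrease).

BoJ balance sheet:
  Assets:      no change
  Liabilities: Bank reserves +¥451M, Currency in circulation −¥451M
So the change in reserve balances that commercial banks hold at the BoJ is +¥451 million.

+¥451 million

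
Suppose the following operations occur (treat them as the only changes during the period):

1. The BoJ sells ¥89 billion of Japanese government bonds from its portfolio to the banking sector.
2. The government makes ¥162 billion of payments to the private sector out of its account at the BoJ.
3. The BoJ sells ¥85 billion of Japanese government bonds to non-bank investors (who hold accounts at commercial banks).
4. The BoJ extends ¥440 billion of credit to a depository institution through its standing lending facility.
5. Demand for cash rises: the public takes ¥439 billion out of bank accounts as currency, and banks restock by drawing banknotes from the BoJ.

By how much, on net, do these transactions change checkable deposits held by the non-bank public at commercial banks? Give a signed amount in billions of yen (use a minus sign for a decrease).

-¥362 billion

OMO sale (to banks) ¥89 billion: the counterparty is a bank, so public deposits are unchanged → 0.
Government spending ¥162 billion: non-bank counterparties' bank balances rise → +¥162B.
Asset sale (to non-banks) ¥85 billion: non-bank counterparties' bank balances fall → −¥85B.
Discount-window loan ¥440 billion: the counterparty is a bank, so public deposits are unchanged → 0.
Currency withdrawal ¥439 billion: non-bank counterparties' bank balances fall → −¥439B.
Net: 0 + 162 − 85 + 0 − 439 = -¥362 billion.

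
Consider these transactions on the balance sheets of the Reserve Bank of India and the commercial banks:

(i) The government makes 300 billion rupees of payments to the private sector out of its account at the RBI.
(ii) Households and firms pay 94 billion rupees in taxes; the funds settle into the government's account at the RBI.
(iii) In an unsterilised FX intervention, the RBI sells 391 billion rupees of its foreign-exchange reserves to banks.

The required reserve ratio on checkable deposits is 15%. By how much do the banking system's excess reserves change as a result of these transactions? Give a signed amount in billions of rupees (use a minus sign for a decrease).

Government spending 300 billion rupees: reserves +300B, deposits +300B.
Government account inflow 94 billion rupees: reserves −94B, deposits −94B.
FX sale 391 billion rupees: reserves −391B, deposits 0.
Totals: Δreserves = −185B, Δdeposits = +206B.
Δrequired reserves = 15% × +206B = +30.9B.
Δexcess reserves = Δreserves − Δrequired = −185B − (+30.9B) = -215.9 billion.

-215.9 billion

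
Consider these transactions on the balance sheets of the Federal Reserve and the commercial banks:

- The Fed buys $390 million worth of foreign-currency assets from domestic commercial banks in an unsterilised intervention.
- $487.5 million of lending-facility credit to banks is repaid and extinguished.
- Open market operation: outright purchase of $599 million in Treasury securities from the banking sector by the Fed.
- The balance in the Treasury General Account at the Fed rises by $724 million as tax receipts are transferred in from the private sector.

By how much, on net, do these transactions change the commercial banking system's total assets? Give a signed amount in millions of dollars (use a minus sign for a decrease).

Fed balance sheet:
  Assets:      Securities +$599M, Loans to banks −$487.5M, Foreign assets +$390M
  Liabilities: Bank reserves −$222.5M, Government deposits +$724M
Commercial banking system:
  Assets:      Reserves at CB −$222.5M, Securities −$599M, Foreign assets −$390M
  Liabilities: Checkable deposits −$724M, Borrowings from CB −$487.5M
Change in total bank assets = -$1211.5 million.

-$1211.5 million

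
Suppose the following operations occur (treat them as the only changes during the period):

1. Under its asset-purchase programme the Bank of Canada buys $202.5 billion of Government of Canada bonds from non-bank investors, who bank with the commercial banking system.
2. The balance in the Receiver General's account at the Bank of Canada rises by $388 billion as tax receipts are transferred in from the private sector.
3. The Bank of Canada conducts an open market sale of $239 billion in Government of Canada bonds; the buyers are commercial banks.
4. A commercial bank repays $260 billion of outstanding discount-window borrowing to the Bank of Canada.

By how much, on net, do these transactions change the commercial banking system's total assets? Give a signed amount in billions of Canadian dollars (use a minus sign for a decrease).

Bank of Canada balance sheet:
  Assets:      Securities −$36.5B, Loans to banks −$260B
  Liabilities: Bank reserves −$684.5B, Government deposits +$388B
Commercial banking system:
  Assets:      Reserves at CB −$684.5B, Securities +$239B
  Liabilities: Checkable deposits −$185.5B, Borrowings from CB −$260B
Change in total bank assets = -$445.5 billion.

-$445.5 billion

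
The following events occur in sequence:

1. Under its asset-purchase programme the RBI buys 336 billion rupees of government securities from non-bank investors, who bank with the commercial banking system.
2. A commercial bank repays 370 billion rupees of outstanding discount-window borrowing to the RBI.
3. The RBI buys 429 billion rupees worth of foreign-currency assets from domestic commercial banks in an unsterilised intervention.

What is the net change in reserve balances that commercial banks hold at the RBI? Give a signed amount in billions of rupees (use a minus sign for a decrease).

RBI balance sheet:
  Assets:      Securities +336B, Loans to banks −370B, Foreign assets +429B
  Liabilities: Bank reserves +395B
Commercial banking system:
  Assets:      Reserves at CB +395B, Foreign assets −429B
  Liabilities: Checkable deposits +336B, Borrowings from CB −370B
So the change in reserve balances that commercial banks hold at the RBI is +395 billion.

+395 billion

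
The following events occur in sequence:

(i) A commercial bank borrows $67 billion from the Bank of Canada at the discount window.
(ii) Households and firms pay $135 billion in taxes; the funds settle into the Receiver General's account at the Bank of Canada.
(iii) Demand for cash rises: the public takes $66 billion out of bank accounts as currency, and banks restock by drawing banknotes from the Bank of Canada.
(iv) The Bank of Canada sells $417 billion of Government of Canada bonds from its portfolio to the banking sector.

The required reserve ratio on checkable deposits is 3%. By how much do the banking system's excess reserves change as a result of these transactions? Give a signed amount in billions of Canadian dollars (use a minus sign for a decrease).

Discount-window loan $67 billion: reserves +$67B, deposits 0.
Government account inflow $135 billion: reserves −$135B, deposits −$135B.
Currency withdrawal $66 billion: reserves −$66B, deposits −$66B.
OMO sale (to banks) $417 billion: reserves −$417B, deposits 0.
Totals: Δreserves = −$551B, Δdeposits = −$201B.
Δrequired reserves = 3% × −$201B = −$6.03B.
Δexcess reserves = Δreserves − Δrequired = −$551B − (−$6.03B) = -$544.97 billion.

-$544.97 billion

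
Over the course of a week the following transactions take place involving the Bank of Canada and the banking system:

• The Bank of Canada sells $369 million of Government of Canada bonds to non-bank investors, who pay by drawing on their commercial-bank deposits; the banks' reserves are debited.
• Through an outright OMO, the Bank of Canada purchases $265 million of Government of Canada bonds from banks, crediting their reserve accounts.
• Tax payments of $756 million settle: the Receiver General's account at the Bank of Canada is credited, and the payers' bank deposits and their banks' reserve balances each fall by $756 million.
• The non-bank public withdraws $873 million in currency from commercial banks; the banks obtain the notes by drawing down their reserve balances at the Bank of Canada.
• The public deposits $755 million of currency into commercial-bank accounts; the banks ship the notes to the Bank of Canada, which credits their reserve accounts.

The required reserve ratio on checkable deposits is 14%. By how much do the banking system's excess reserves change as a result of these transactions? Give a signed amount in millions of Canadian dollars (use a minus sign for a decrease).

Asset sale (to non-banks) $369 million: reserves −$369M, deposits −$369M.
OMO purchase (from banks) $265 million: reserves +$265M, deposits 0.
Government account inflow $756 million: reserves −$756M, deposits −$756M.
Currency withdrawal $873 million: reserves −$873M, deposits −$873M.
Currency deposit $755 million: reserves +$755M, deposits +$755M.
Totals: Δreserves = −$978M, Δdeposits = −$1243M.
Δrequired reserves = 14% × −$1243M = −$174.02M.
Δexcess reserves = Δreserves − Δrequired = −$978M − (−$174.02M) = -$803.98 million.

-$803.98 million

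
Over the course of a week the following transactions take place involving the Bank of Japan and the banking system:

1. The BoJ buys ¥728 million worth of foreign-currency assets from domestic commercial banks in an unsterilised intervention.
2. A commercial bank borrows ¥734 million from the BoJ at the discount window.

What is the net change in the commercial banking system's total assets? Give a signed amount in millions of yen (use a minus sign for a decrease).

+¥734 million

FX purchase ¥728 million: just an asset swap on bank balance sheets → 0.
Discount-window loan ¥734 million: bank balance sheets expand → +¥734M.
Net: 0 + 734 = +¥734 million.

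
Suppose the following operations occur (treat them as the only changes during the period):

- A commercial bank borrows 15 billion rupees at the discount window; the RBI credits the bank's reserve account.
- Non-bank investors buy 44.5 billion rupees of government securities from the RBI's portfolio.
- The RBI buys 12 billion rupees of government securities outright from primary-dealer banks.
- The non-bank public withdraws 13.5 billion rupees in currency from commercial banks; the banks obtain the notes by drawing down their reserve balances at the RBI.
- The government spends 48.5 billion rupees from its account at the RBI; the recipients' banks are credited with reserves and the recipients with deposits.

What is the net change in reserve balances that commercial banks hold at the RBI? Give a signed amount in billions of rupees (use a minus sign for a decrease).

Discount-window loan 15 billion rupees: the loan is credited to the bank's reserve account → +15B.
Asset sale (to non-banks) 44.5 billion rupees: the non-bank buyers' banks settle from reserves → −44.5B.
OMO purchase (from banks) 12 billion rupees: the RBI pays by crediting reserve accounts → +12B.
Currency withdrawal 13.5 billion rupees: banks swap reserves for currency → −13.5B.
Government spending 48.5 billion rupees: government payments flow into bank reserve accounts → +48.5B.
Net: 15 − 44.5 + 12 − 13.5 + 48.5 = +17.5 billion.

+17.5 billion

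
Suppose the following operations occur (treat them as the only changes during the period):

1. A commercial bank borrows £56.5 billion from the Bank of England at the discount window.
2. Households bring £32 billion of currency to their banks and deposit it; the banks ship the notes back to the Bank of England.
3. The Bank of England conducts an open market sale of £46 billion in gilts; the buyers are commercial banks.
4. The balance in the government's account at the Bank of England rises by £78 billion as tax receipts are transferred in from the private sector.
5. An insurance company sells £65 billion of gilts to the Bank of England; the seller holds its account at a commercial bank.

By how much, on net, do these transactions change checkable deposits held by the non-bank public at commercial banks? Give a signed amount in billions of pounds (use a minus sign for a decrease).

Bank of England balance sheet:
  Assets:      Securities +£19B, Loans to banks +£56.5B
  Liabilities: Bank reserves +£29.5B, Currency in circulation −£32B, Government deposits +£78B
Commercial banking system:
  Assets:      Reserves at CB +£29.5B, Securities +£46B
  Liabilities: Checkable deposits +£19B, Borrowings from CB +£56.5B
So the change in checkable deposits held by the non-bank public at commercial banks is +£19 billion.

+£19 billion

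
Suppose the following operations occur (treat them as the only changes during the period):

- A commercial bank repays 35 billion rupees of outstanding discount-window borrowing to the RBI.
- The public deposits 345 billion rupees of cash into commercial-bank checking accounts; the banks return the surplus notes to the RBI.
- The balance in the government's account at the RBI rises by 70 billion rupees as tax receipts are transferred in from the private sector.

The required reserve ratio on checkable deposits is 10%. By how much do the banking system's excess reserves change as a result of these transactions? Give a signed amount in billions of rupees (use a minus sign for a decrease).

+212.5 billion

Discount-window repayment 35 billion rupees: reserves −35B, deposits 0.
Currency deposit 345 billion rupees: reserves +345B, deposits +345B.
Government account inflow 70 billion rupees: reserves −70B, deposits −70B.
Totals: Δreserves = +240B, Δdeposits = +275B.
Δrequired reserves = 10% × +275B = +27.5B.
Δexcess reserves = Δreserves − Δrequired = +240B − (+27.5B) = +212.5 billion.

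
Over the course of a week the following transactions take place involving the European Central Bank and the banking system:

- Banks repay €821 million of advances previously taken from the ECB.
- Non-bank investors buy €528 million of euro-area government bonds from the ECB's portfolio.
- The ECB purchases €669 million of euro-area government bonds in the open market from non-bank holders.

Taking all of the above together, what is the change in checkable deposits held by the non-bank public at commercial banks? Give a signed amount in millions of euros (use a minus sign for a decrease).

Discount-window repayment €821 million: the counterparty is a bank, so public deposits are unchanged → 0.
Asset sale (to non-banks) €528 million: non-bank counterparties' bank balances fall → −€528M.
Asset purchase (from non-banks) €669 million: non-bank counterparties' bank balances rise → +€669M.
Net: 0 − 528 + 669 = +€141 million.

+€141 million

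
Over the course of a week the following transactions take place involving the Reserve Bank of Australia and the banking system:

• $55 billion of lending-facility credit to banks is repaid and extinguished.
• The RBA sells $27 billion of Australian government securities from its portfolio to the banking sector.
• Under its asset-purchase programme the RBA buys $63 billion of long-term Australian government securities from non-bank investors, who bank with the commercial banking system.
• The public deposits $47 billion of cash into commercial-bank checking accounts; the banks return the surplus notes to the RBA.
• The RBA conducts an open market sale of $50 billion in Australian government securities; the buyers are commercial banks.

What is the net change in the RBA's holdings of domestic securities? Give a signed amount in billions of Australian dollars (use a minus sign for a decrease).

RBA balance sheet:
  Assets:      Securities −$14B, Loans to banks −$55B
  Liabilities: Bank reserves −$22B, Currency in circulation −$47B
Commercial banking system:
  Assets:      Reserves at CB −$22B, Securities +$77B
  Liabilities: Checkable deposits +$110B, Borrowings from CB −$55B
So the change in the RBA's holdings of domestic securities is -$14 billion.

-$14 billion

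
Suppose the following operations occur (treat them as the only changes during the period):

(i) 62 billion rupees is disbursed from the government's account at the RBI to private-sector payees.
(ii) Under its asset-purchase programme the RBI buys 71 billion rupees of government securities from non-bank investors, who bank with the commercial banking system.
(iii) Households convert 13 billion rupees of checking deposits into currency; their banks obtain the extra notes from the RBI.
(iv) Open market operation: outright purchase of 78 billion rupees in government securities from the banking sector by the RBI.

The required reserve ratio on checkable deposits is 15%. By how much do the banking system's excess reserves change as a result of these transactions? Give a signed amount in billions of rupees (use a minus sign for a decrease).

+180 billion

Government spending 62 billion rupees: reserves +62B, deposits +62B.
Asset purchase (from non-banks) 71 billion rupees: reserves +71B, deposits +71B.
Currency withdrawal 13 billion rupees: reserves −13B, deposits −13B.
OMO purchase (from banks) 78 billion rupees: reserves +78B, deposits 0.
Totals: Δreserves = +198B, Δdeposits = +120B.
Δrequired reserves = 15% × +120B = +18B.
Δexcess reserves = Δreserves − Δrequired = +198B − (+18B) = +180 billion.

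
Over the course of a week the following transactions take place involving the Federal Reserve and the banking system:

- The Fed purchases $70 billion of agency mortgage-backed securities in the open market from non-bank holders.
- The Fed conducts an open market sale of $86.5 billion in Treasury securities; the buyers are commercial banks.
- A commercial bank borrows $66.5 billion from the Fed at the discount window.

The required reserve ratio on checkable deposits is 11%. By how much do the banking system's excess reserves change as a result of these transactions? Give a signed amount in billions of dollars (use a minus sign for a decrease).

Asset purchase (from non-banks) $70 billion: reserves +$70B, deposits +$70B.
OMO sale (to banks) $86.5 billion: reserves −$86.5B, deposits 0.
Discount-window loan $66.5 billion: reserves +$66.5B, deposits 0.
Totals: Δreserves = +$50B, Δdeposits = +$70B.
Δrequired reserves = 11% × +$70B = +$7.7B.
Δexcess reserves = Δreserves − Δrequired = +$50B − (+$7.7B) = +$42.3 billion.

+$42.3 billion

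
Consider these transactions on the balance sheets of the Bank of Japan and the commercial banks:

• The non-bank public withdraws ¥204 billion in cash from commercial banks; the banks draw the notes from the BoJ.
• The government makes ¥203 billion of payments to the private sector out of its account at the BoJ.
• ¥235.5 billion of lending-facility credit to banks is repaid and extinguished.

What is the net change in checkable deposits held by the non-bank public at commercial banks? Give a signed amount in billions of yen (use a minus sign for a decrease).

BoJ balance sheet:
  Assets:      Loans to banks −¥235.5B
  Liabilities: Bank reserves −¥236.5B, Currency in circulation +¥204B, Government deposits −¥203B
Commercial banking system:
  Assets:      Reserves at CB −¥236.5B
  Liabilities: Checkable deposits −¥1B, Borrowings from CB −¥235.5B
So the change in checkable deposits held by the non-bank public at commercial banks is -¥1 billion.

-¥1 billion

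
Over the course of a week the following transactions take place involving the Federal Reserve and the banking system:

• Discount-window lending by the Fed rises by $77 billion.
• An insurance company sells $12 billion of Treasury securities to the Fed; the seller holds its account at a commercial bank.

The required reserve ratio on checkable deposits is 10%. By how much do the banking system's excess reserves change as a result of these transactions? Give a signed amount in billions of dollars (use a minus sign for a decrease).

+$87.8 billion

Discount-window loan $77 billion: reserves +$77B, deposits 0.
Asset purchase (from non-banks) $12 billion: reserves +$12B, deposits +$12B.
Totals: Δreserves = +$89B, Δdeposits = +$12B.
Δrequired reserves = 10% × +$12B = +$1.2B.
Δexcess reserves = Δreserves − Δrequired = +$89B − (+$1.2B) = +$87.8 billion.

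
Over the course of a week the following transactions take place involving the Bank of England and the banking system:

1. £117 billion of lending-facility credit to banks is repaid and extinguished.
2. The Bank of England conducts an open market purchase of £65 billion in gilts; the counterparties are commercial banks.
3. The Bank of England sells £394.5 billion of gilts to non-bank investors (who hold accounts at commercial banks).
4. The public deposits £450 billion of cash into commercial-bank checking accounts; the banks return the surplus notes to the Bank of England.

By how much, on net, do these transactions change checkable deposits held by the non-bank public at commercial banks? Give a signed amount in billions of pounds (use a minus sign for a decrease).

+£55.5 billion

Discount-window repayment £117 billion: the counterparty is a bank, so public deposits are unchanged → 0.
OMO purchase (from banks) £65 billion: the counterparty is a bank, so public deposits are unchanged → 0.
Asset sale (to non-banks) £394.5 billion: non-bank counterparties' bank balances fall → −£394.5B.
Currency deposit £450 billion: non-bank counterparties' bank balances rise → +£450B.
Net: 0 + 0 − 394.5 + 450 = +£55.5 billion.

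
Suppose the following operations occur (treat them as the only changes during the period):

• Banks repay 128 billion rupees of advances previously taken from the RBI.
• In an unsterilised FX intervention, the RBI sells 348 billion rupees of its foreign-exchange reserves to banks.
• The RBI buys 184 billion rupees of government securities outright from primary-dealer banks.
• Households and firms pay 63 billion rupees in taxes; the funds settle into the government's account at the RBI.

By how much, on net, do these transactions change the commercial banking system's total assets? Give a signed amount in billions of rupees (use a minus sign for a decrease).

Discount-window repayment 128 billion rupees: bank balance sheets shrink → −128B.
FX sale 348 billion rupees: just an asset swap on bank balance sheets → 0.
OMO purchase (from banks) 184 billion rupees: just an asset swap on bank balance sheets → 0.
Government account inflow 63 billion rupees: bank balance sheets shrink → −63B.
Net: −128 + 0 + 0 − 63 = -191 billion.

-191 billion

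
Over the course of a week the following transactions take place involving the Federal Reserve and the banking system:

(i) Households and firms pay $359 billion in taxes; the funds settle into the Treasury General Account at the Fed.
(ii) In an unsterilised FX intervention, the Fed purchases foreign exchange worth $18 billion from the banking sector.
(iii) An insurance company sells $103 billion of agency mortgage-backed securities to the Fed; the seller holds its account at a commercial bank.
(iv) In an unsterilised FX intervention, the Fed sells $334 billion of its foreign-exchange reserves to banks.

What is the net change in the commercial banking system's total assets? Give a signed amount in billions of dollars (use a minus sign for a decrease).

-$256 billion

Government account inflow $359 billion: bank balance sheets shrink → −$359B.
FX purchase $18 billion: just an asset swap on bank balance sheets → 0.
Asset purchase (from non-banks) $103 billion: bank balance sheets expand → +$103B.
FX sale $334 billion: just an asset swap on bank balance sheets → 0.
Net: −359 + 0 + 103 + 0 = -$256 billion.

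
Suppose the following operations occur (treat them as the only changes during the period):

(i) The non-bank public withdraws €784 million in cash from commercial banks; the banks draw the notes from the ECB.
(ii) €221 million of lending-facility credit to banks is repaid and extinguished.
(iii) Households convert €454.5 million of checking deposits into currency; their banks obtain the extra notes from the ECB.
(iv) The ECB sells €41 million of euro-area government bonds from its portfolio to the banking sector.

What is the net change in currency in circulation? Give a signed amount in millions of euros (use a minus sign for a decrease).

+€1238.5 million

Currency withdrawal €784 million: notes leave the central bank → +€784M.
Discount-window repayment €221 million: no currency enters or leaves circulation → 0.
Currency withdrawal €454.5 million: notes leave the central bank → +€454.5M.
OMO sale (to banks) €41 million: no currency enters or leaves circulation → 0.
Net: 784 + 0 + 454.5 + 0 = +€1238.5 million.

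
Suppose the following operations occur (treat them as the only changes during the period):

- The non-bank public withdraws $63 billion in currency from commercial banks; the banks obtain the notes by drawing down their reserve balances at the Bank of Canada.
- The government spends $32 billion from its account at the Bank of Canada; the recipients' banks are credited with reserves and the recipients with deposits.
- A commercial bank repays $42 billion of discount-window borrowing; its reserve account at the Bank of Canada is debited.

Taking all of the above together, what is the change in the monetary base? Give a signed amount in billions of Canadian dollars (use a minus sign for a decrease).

Bank of Canada balance sheet:
  Assets:      Loans to banks −$42B
  Liabilities: Bank reserves −$73B, Currency in circulation +$63B, Government deposits −$32B
Monetary base = currency + reserves: +$63B + (−$73B) = -$10 billion.

-$10 billion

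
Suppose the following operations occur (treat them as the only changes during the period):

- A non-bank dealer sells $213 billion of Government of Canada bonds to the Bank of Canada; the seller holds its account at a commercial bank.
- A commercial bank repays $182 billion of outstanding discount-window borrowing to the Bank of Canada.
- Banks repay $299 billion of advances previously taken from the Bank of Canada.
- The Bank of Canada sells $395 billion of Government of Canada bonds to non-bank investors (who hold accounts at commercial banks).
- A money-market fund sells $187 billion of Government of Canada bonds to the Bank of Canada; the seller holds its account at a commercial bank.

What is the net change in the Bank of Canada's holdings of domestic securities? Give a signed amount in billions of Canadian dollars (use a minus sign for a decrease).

+$5 billion

Bank of Canada balance sheet:
  Assets:      Securities +$5B, Loans to banks −$481B
  Liabilities: Bank reserves −$476B
So the change in the Bank of Canada's holdings of domestic securities is +$5 billion.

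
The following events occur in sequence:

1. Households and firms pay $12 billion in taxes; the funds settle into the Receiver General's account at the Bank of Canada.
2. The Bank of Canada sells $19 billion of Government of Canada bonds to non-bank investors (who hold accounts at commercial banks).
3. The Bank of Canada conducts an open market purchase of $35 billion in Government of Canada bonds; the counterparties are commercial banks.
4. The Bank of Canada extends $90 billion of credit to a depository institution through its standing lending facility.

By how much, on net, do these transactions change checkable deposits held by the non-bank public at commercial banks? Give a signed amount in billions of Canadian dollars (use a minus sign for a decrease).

-$31 billion

Bank of Canada balance sheet:
  Assets:      Securities +$16B, Loans to banks +$90B
  Liabilities: Bank reserves +$94B, Government deposits +$12B
Commercial banking system:
  Assets:      Reserves at CB +$94B, Securities −$35B
  Liabilities: Checkable deposits −$31B, Borrowings from CB +$90B
So the change in checkable deposits held by the non-bank public at commercial banks is -$31 billion.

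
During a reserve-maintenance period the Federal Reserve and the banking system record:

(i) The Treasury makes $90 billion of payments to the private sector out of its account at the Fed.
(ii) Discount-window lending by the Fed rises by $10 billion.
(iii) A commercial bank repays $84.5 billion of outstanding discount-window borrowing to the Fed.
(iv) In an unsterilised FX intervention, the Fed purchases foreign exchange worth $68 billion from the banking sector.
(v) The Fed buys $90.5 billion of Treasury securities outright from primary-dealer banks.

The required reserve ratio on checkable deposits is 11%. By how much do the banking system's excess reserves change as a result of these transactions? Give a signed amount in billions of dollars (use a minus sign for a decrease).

+$164.1 billion

Government spending $90 billion: reserves +$90B, deposits +$90B.
Discount-window loan $10 billion: reserves +$10B, deposits 0.
Discount-window repayment $84.5 billion: reserves −$84.5B, deposits 0.
FX purchase $68 billion: reserves +$68B, deposits 0.
OMO purchase (from banks) $90.5 billion: reserves +$90.5B, deposits 0.
Totals: Δreserves = +$174B, Δdeposits = +$90B.
Δrequired reserves = 11% × +$90B = +$9.9B.
Δexcess reserves = Δreserves − Δrequired = +$174B − (+$9.9B) = +$164.1 billion.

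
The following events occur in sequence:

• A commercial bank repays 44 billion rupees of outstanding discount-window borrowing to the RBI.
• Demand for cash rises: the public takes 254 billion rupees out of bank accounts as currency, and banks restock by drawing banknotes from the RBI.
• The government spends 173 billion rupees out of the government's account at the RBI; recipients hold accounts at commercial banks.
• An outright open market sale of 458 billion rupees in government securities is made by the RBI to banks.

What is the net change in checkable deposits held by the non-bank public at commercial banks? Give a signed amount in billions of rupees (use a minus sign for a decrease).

Discount-window repayment 44 billion rupees: the counterparty is a bank, so public deposits are unchanged → 0.
Currency withdrawal 254 billion rupees: non-bank counterparties' bank balances fall → −254B.
Government spending 173 billion rupees: non-bank counterparties' bank balances rise → +173B.
OMO sale (to banks) 458 billion rupees: the counterparty is a bank, so public deposits are unchanged → 0.
Net: 0 − 254 + 173 + 0 = -81 billion.

-81 billion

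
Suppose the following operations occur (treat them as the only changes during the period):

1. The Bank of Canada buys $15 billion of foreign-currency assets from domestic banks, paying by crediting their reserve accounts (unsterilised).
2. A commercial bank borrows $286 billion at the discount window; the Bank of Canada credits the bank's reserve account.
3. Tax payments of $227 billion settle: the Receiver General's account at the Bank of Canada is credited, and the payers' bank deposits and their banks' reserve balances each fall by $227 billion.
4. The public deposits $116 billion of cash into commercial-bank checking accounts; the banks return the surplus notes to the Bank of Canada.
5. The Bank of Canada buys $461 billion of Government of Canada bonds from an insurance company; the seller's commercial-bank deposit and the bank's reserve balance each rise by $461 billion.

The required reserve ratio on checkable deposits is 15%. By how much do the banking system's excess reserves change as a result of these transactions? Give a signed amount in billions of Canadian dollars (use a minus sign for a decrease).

FX purchase $15 billion: reserves +$15B, deposits 0.
Discount-window loan $286 billion: reserves +$286B, deposits 0.
Government account inflow $227 billion: reserves −$227B, deposits −$227B.
Currency deposit $116 billion: reserves +$116B, deposits +$116B.
Asset purchase (from non-banks) $461 billion: reserves +$461B, deposits +$461B.
Totals: Δreserves = +$651B, Δdeposits = +$350B.
Δrequired reserves = 15% × +$350B = +$52.5B.
Δexcess reserves = Δreserves − Δrequired = +$651B − (+$52.5B) = +$598.5 billion.

+$598.5 billion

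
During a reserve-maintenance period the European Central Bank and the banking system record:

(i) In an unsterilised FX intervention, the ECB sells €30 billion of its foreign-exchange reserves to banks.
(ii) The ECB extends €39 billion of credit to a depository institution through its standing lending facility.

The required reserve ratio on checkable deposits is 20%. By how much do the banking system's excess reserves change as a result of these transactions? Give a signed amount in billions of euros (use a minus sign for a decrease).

FX sale €30 billion: reserves −€30B, deposits 0.
Discount-window loan €39 billion: reserves +€39B, deposits 0.
Totals: Δreserves = +€9B, Δdeposits = 0.
Δrequired reserves = 20% × 0 = 0.
Δexcess reserves = Δreserves − Δrequired = +€9B − (0) = +€9 billion.

+€9 billion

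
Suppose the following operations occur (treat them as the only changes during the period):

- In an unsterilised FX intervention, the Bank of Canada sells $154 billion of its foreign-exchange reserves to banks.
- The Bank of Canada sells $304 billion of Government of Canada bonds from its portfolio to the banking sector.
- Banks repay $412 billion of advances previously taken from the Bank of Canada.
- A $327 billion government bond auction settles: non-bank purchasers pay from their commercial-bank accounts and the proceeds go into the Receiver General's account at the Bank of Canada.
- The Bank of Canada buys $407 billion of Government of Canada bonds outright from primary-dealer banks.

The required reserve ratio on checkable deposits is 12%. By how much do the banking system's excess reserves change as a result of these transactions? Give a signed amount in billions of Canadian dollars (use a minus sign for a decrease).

FX sale $154 billion: reserves −$154B, deposits 0.
OMO sale (to banks) $304 billion: reserves −$304B, deposits 0.
Discount-window repayment $412 billion: reserves −$412B, deposits 0.
Government account inflow $327 billion: reserves −$327B, deposits −$327B.
OMO purchase (from banks) $407 billion: reserves +$407B, deposits 0.
Totals: Δreserves = −$790B, Δdeposits = −$327B.
Δrequired reserves = 12% × −$327B = −$39.24B.
Δexcess reserves = Δreserves − Δrequired = −$790B − (−$39.24B) = -$750.76 billion.

-$750.76 billion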